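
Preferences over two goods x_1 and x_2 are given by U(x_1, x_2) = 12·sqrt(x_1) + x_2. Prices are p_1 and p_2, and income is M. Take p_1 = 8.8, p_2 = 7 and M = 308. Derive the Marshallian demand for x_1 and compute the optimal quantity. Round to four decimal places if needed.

Solve: √x_1 = 6·p_2/p_1, so x_1*(p_1,p_2) = (6·p_2/p_1)², and x_2* = (M − p_1·x_1*)/p_2.
Plugging in: x_1* = (6·7/8.8)² = 22.7789.

x_1* = 22.7789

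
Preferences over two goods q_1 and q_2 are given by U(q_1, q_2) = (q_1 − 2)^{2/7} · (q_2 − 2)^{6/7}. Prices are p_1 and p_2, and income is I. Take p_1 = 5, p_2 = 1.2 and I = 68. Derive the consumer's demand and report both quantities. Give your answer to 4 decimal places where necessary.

q_1* = 4.78, q_2* = 36.75

This is Cobb-Douglas in (q_1−2, q_2−2): tangency gives 2/7·p_2·(q_2−2) = 6/7·p_1·(q_1−2).
After buying the subsistence bundle (2, 2), a share 0.25 of the remaining income goes to q_1: q_1* = 2 + 0.25·(I − 2p_1 − 2p_2)/p_1.
Discretionary income = 68 − 2·5 − 2·1.2 = 55.6; q_1* = 2 + 0.25·55.6/5 = 4.78; q_2* = 2 + 0.75·55.6/1.2 = 36.75.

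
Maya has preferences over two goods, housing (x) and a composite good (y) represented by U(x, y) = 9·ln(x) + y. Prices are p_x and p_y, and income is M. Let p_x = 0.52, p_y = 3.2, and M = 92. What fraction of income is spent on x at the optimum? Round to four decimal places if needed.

MU_x = 9/x, MU_y = 1. Tangency: 9/x = p_x/p_y.
So x*(p_x,p_y) = 9·p_y/p_x, independent of income; and y* = (M − 9·p_y)/p_y.
At the given prices: x* = 9·3.2/0.52 = 55.3846, and y* = 19.75.
Expenditure on x: 0.52·55.3846 = 28.8; share = 0.313.

share on x = 0.313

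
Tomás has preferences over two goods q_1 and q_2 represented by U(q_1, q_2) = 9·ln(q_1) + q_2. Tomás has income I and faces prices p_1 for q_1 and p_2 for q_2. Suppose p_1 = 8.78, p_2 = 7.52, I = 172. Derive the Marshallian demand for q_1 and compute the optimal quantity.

MU_q_1 = 9/q_1, MU_q_2 = 1. Tangency: 9/q_1 = p_1/p_2.
So q_1*(p_1,p_2) = 9·p_2/p_1, independent of income; and q_2* = (I − 9·p_2)/p_2.
At the given prices: q_1* = 9·7.52/8.78 = 7.7084.

q_1* = 7.7084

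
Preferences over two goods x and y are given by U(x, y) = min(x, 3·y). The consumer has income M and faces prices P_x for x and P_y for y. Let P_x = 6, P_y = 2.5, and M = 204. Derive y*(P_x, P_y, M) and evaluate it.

With perfect complements, no substitution: consume in ratio x:y = 3:1.
Budget: P_x·x + P_y·(1/3)·x = M, so (3·P_x + P_y)·x = 3·M.
Demand: x*(P_x,P_y,M) = 3·M/(3·P_x + P_y), y* = M/(3·P_x + P_y).
Here 3·6 + 2.5 = 20.5, giving y* = 9.9512.

y* = 9.9512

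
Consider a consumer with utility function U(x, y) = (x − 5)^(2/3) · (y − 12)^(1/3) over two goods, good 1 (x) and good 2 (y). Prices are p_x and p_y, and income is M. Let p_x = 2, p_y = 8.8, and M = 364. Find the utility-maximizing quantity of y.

Let x' = x−5, y' = y−12. MRS = 2·y'/x' = p_x/p_y.
After buying the subsistence bundle (5, 12), a share 2/3 of the remaining income goes to x: x* = 5 + 2/3·(M − 5p_x − 12p_y)/p_x.
Discretionary income = 364 − 5·2 − 12·8.8 = 248.4; y* = 12 + 1/3·248.4/8.8 = 21.4091.

y* = 21.4091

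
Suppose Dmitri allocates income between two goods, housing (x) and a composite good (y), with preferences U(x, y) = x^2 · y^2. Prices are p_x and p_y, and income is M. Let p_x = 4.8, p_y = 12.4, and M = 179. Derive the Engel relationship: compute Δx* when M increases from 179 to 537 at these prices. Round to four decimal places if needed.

Δx* = 37.2917

The MRS is y/x. Set MRS = p_x/p_y.
Rearranging, p_y·y = p_x·x. Substituting into the budget gives p_x·x·(1 + 1) = M.
Demand: x*(p_x,p_y,M) = 0.5·M/p_x and y* = 0.5·M/p_y.
At p_x=4.8, p_y=12.4, M=179: x* = 0.5·179/4.8 = 18.6458.
At M' = 537: x* = 55.9375. Change: 55.9375 − 18.6458 = 37.2917.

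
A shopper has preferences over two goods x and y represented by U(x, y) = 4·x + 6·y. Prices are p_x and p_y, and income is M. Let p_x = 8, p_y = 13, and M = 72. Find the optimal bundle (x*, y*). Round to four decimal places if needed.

Linear utility — the consumer picks whichever good has higher MU/price: 4/8 = 0.5 vs 6/13 = 0.4615.
x gives more utility per dollar, so spend all income on x: x* = M/p_x, y* = 0.
Numerically: x* = 9, y* = 0.

x* = 9, y* = 0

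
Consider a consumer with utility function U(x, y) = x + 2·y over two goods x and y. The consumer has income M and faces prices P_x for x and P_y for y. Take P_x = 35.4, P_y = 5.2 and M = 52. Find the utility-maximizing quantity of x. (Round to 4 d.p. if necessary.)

x* = 0

Perfect substitutes: compare marginal utility per dollar. 1/P_x vs 2/P_y → 0.0282 vs 0.3846.
y gives more utility per dollar, so spend all income on y: y* = M/P_y, x* = 0.
Numerically: x* = 0, y* = 10.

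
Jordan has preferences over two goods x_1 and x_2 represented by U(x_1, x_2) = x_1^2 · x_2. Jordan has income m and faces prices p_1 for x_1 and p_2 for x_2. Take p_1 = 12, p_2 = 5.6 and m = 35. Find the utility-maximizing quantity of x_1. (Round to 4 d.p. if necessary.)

MU_x_1/MU_x_2 = (2·x_2)/(x_1); tangency sets this equal to p_1/p_2.
Rearranging, p_2·x_2 = (1/2)·p_1·x_1. Substituting into the budget gives p_1·x_1·(1 + (1/2)) = m.
Demand: x_1*(p_1,p_2,m) = 2/3·m/p_1 and x_2* = 1/3·m/p_2.
At p_1=12, p_2=5.6, m=35: x_1* = 2/3·35/12 = 1.9444.

x_1* = 1.9444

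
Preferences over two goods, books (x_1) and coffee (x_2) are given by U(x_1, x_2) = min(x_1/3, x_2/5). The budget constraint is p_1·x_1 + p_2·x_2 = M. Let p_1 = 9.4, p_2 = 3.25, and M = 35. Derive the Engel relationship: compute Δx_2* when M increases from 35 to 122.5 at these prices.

Δx_2* = 9.8425

With perfect complements, no substitution: consume in ratio x_1:x_2 = 3:5.
Budget: p_1·x_1 + p_2·(5/3)·x_1 = M, so (3·p_1 + 5·p_2)·x_1 = 3·M.
Demand: x_1*(p_1,p_2,M) = 3·M/(3·p_1 + 5·p_2), x_2* = 5·M/(3·p_1 + 5·p_2).
Here 3·9.4 + 5·3.25 = 44.45, giving x_2* = 3.937.
At M' = 122.5: x_2* = 13.7795. Change: 13.7795 − 3.937 = 9.8425.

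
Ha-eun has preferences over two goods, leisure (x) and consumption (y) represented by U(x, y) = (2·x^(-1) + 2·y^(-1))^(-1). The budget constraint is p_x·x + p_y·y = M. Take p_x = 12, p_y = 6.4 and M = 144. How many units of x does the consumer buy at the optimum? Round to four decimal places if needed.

x* = 6.9352

Substitute y = (y/x)·x into the budget: x* = M/(p_x + p_y·(y/x)).
Numerically y/x = 1.369306, so x* = 144/(12 + 6.4·1.369306) = 6.9352.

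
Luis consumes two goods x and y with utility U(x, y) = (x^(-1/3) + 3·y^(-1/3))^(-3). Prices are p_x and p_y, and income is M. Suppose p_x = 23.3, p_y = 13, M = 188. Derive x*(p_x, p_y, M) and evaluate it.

x* = 2.7166

From the CES first-order condition, (1/3)·(y/x)^(4/3) = p_x/p_y.
Hence y/x = (3·p_x/p_y)^(1/(4/3)), i.e. raised to the 0.75 power.
Substitute y = (y/x)·x into the budget: x* = M/(p_x + p_y·(y/x)).
Numerically y/x = 3.531022, so x* = 188/(23.3 + 13·3.531022) = 2.7166.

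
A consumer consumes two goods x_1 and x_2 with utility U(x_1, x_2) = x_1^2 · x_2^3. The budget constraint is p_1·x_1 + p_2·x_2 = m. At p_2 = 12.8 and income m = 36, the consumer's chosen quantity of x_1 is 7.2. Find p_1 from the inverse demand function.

MU_x_1/MU_x_2 = (2·x_2)/(3·x_1); tangency sets this equal to p_1/p_2.
So 2·p_2·x_2 = 3·p_1·x_1; combined with the budget, a share 0.4 of income goes to x_1.
Demand: x_1*(p_1,p_2,m) = 0.4·m/p_1 and x_2* = 0.6·m/p_2.
Set x_1* = 7.2 in the demand function and solve for p_1: p_1 = 2.

p_1 = 2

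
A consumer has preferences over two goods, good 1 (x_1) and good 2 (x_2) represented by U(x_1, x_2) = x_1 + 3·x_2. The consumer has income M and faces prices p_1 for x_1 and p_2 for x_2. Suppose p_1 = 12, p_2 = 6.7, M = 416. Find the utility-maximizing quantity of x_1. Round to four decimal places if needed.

x_1* = 0

Linear utility — the consumer picks whichever good has higher MU/price: 1/12 = 0.0833 vs 3/6.7 = 0.4478.
x_2 gives more utility per dollar, so spend all income on x_2: x_2* = M/p_2, x_1* = 0.
Numerically: x_1* = 0, x_2* = 62.0896.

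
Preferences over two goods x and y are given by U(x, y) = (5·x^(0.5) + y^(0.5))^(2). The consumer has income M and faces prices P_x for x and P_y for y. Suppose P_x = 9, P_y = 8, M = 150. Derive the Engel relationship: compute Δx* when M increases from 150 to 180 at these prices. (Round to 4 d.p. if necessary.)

With the ratio pinned down, the budget gives x* = M/(P_x + P_y·(y/x)) and y* = (y/x)·x*.
Numerically y/x = 0.050625, so x* = 150/(9 + 8·0.050625) = 15.949.
At M' = 180: x* = 19.1388. Change: 19.1388 − 15.949 = 3.1898.

Δx* = 3.1898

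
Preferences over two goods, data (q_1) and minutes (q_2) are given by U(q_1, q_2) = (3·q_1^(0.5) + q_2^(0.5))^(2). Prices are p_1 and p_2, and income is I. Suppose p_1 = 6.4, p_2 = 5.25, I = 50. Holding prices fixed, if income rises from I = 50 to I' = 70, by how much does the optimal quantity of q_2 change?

Δq_2* = 0.4544

From the CES first-order condition, 3·(q_2/q_1)^(0.5) = p_1/p_2.
Solve for the ratio: q_2/q_1 = [(1/3)·p_1/p_2]^(2).
With the ratio pinned down, the budget gives q_1* = I/(p_1 + p_2·(q_2/q_1)) and q_2* = (q_2/q_1)·q_1*.
Numerically q_2/q_1 = 0.16512, so q_1* = 50/(6.4 + 5.25·0.16512) = 6.8805 and q_2* = 0.16512·6.8805 = 1.1361.
At I' = 70: q_2* = 1.5906. Change: 1.5906 − 1.1361 = 0.4544.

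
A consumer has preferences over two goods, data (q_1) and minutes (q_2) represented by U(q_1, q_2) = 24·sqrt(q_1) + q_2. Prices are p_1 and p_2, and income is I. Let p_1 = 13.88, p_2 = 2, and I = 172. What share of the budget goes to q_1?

Utility is quasi-linear in q_2; the FOC for q_1 is 12/√q_1 = p_1/p_2.
Thus q_1* = (12·p_2/p_1)² — independent of I — with the rest of income spent on q_2.
Plugging in: q_1* = (12·2/13.88)² = 2.9898, q_2* = 65.2507.
Expenditure on q_1: 13.88·2.9898 = 41.4986; share = 0.2413.

share on q_1 = 0.2413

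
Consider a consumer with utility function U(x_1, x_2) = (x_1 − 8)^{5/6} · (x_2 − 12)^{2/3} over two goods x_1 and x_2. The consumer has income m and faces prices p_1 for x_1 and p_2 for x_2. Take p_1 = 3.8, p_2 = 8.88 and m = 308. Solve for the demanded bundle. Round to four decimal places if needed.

MRS = (5/4)·(x_2−12)/(x_1−8). Tangency with p_1/p_2 gives x_2−12 = (4/5)·(p_1/p_2)·(x_1−8).
After buying the subsistence bundle (8, 12), a share 5/9 of the remaining income goes to x_1: x_1* = 8 + 5/9·(m − 8p_1 − 12p_2)/p_1.
Discretionary income = 308 − 8·3.8 − 12·8.88 = 171.04; x_1* = 8 + 5/9·171.04/3.8 = 33.0058; x_2* = 12 + 4/9·171.04/8.88 = 20.5606.

x_1* = 33.0058, x_2* = 20.5606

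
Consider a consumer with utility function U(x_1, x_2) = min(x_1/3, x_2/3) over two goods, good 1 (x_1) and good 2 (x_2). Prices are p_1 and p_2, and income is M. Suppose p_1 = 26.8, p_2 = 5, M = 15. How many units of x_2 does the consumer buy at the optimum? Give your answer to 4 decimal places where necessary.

x_2* = 0.4717

Leontief preferences: the optimum is at the kink where x_1/3 = x_2/3, i.e. x_2 = x_1.
Budget: p_1·x_1 + p_2·x_1 = M, so (3·p_1 + 3·p_2)·x_1 = 3·M.
Demand: x_1*(p_1,p_2,M) = 3·M/(3·p_1 + 3·p_2), x_2* = 3·M/(3·p_1 + 3·p_2).
Here 3·26.8 + 3·5 = 95.4, giving x_2* = 0.4717.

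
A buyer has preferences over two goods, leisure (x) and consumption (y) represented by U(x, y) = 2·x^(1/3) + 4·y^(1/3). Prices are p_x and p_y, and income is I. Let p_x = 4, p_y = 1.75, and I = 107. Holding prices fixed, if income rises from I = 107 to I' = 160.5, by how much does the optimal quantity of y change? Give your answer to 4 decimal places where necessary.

Δy* = 24.7772

MRS = MU_x/MU_y = (1/2)·(y/x)^(2/3). Set equal to p_x/p_y.
Solve for the ratio: y/x = [2·p_x/p_y]^(1.5).
Substitute y = (y/x)·x into the budget: x* = I/(p_x + p_y·(y/x)).
Numerically y/x = 9.774125, so x* = 107/(4 + 1.75·9.774125) = 5.07 and y* = 9.774125·5.07 = 49.5544.
At I' = 160.5: y* = 74.3316. Change: 74.3316 − 49.5544 = 24.7772.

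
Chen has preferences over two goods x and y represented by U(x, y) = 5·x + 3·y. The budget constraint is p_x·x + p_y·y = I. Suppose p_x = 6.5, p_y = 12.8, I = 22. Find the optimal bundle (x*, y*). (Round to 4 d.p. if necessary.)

x gives more utility per dollar, so spend all income on x: x* = I/p_x, y* = 0.
Numerically: x* = 3.3846, y* = 0.

x* = 3.3846, y* = 0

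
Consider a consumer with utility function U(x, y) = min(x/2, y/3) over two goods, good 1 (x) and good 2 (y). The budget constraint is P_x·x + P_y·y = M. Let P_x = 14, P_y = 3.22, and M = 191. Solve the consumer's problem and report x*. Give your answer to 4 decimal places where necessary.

x* = 10.1434

Leontief preferences: the optimum is at the kink where x/2 = y/3, i.e. y = (3/2)·x.
Budget: P_x·x + P_y·(3/2)·x = M, so (2·P_x + 3·P_y)·x = 2·M.
Demand: x*(P_x,P_y,M) = 2·M/(2·P_x + 3·P_y), y* = 3·M/(2·P_x + 3·P_y).
Here 2·14 + 3·3.22 = 37.66, giving x* = 10.1434.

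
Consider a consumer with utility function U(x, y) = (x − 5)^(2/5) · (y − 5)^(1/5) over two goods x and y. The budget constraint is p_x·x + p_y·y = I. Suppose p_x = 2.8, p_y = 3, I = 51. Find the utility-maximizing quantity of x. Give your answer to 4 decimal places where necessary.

MRS = 2·(y−5)/(x−5). Tangency with p_x/p_y gives y−5 = (1/2)·(p_x/p_y)·(x−5).
After buying the subsistence bundle (5, 5), a share 2/3 of the remaining income goes to x: x* = 5 + 2/3·(I − 5p_x − 5p_y)/p_x.
Discretionary income = 51 − 5·2.8 − 5·3 = 22; x* = 5 + 2/3·22/2.8 = 10.2381.

x* = 10.2381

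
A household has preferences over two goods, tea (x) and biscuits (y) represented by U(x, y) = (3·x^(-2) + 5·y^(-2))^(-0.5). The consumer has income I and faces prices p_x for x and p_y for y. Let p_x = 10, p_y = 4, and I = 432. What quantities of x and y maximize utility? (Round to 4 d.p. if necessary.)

x* = 26.2828, y* = 42.293

From the CES first-order condition, (3/5)·(y/x)^(3) = p_x/p_y.
Hence y/x = ((5/3)·p_x/p_y)^(1/(3)), i.e. raised to the 1/3 power.
With the ratio pinned down, the budget gives x* = I/(p_x + p_y·(y/x)) and y* = (y/x)·x*.
Numerically y/x = 1.609149, so x* = 432/(10 + 4·1.609149) = 26.2828 and y* = 1.609149·26.2828 = 42.293.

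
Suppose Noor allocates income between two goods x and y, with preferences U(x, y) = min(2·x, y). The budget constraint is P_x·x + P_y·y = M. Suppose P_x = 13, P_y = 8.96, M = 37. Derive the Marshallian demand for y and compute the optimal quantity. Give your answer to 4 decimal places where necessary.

y* = 2.3933

Demand: x*(P_x,P_y,M) = M/(P_x + 2·P_y), y* = 2·M/(P_x + 2·P_y).
Here 13 + 2·8.96 = 30.92, giving y* = 2.3933.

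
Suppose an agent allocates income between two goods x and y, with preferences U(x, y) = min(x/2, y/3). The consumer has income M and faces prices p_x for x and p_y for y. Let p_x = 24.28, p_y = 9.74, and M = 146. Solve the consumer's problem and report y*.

Here 2·24.28 + 3·9.74 = 77.78, giving y* = 5.6313.

y* = 5.6313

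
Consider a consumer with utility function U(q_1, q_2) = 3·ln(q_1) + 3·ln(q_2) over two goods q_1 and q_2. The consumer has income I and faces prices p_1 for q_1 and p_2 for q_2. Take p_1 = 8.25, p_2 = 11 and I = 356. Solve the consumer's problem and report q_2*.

q_2* = 16.1818

Demand: q_1*(p_1,p_2,I) = 0.5·I/p_1 and q_2* = 0.5·I/p_2.
At p_1=8.25, p_2=11, I=356: q_2* = 0.5·356/11 = 16.1818.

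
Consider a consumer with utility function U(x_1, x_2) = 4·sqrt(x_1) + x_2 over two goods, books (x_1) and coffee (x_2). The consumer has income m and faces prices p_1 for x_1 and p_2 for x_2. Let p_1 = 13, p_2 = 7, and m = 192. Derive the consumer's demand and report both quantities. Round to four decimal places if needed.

Utility is quasi-linear in x_2; the FOC for x_1 is 2/√x_1 = p_1/p_2.
Thus x_1* = (2·p_2/p_1)² — independent of m — with the rest of income spent on x_2.
Plugging in: x_1* = (2·7/13)² = 1.1598, x_2* = 25.2747.

x_1* = 1.1598, x_2* = 25.2747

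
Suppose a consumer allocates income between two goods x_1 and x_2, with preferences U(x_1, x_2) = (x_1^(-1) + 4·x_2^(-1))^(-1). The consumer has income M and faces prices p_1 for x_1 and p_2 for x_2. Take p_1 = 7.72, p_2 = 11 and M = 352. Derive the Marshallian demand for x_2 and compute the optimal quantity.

MU_x_1 ∝ x_1^(-2), MU_x_2 ∝ 4·x_2^(-2), so MRS = (1/4)·(x_2/x_1)^(2) = p_1/p_2.
Solve for the ratio: x_2/x_1 = [4·p_1/p_2]^(0.5).
With the ratio pinned down, the budget gives x_1* = M/(p_1 + p_2·(x_2/x_1)) and x_2* = (x_2/x_1)·x_1*.
Numerically x_2/x_1 = 1.675492, so x_1* = 352/(7.72 + 11·1.675492) = 13.4606 and x_2* = 1.675492·13.4606 = 22.5531.

x_2* = 22.5531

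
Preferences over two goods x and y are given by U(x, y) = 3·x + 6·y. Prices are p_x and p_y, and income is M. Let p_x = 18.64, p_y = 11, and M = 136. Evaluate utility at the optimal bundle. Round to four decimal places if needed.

V = 74.1818

Numerically: x* = 0, y* = 12.3636.
Utility at the optimum: U(0, 12.3636) = 74.1818.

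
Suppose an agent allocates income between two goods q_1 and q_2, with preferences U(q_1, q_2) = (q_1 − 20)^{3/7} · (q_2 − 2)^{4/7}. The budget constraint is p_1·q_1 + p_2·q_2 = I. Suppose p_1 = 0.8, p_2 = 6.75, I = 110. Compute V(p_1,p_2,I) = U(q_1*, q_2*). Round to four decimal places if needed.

This is Cobb-Douglas in (q_1−20, q_2−2): tangency gives 3/7·p_2·(q_2−2) = 4/7·p_1·(q_1−20).
After buying the subsistence bundle (20, 2), a share 3/7 of the remaining income goes to q_1: q_1* = 20 + 3/7·(I − 20p_1 − 2p_2)/p_1.
Discretionary income = 110 − 20·0.8 − 2·6.75 = 80.5; q_1* = 20 + 3/7·80.5/0.8 = 63.125; q_2* = 2 + 4/7·80.5/6.75 = 8.8148.
Utility at the optimum: U(63.125, 8.8148) = 15.0265.

V = 15.0265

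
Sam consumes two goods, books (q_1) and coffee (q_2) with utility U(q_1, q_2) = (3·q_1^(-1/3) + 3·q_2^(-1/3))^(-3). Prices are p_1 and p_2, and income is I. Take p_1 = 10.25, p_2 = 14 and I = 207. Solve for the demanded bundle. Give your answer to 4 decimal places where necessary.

q_1* = 9.7042, q_2* = 7.6808

MRS = MU_q_1/MU_q_2 = (q_2/q_1)^(4/3). Set equal to p_1/p_2.
Hence q_2/q_1 = (p_1/p_2)^(1/(4/3)), i.e. raised to the 0.75 power.
With the ratio pinned down, the budget gives q_1* = I/(p_1 + p_2·(q_2/q_1)) and q_2* = (q_2/q_1)·q_1*.
Numerically q_2/q_1 = 0.791493, so q_1* = 207/(10.25 + 14·0.791493) = 9.7042 and q_2* = 0.791493·9.7042 = 7.6808.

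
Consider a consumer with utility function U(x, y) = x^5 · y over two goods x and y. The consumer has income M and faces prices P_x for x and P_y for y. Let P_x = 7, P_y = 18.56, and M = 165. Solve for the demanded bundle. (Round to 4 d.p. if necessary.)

x* = 19.6429, y* = 1.4817

MU_x/MU_y = (5·y)/(x); tangency sets this equal to P_x/P_y.
So 5·P_y·y = P_x·x; combined with the budget, a share 5/6 of income goes to x.
Demand: x*(P_x,P_y,M) = 5/6·M/P_x and y* = 1/6·M/P_y.
At P_x=7, P_y=18.56, M=165: x* = 5/6·165/7 = 19.6429, y* = 1.4817.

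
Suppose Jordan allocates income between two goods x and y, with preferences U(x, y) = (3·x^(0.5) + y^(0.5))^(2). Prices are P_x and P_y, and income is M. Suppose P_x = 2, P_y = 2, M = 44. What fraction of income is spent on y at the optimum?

With the ratio pinned down, the budget gives x* = M/(P_x + P_y·(y/x)) and y* = (y/x)·x*.
Numerically y/x = 0.111111, so x* = 44/(2 + 2·0.111111) = 19.8 and y* = 0.111111·19.8 = 2.2.
Expenditure on y: 2·2.2 = 4.4; share = 0.1.

share on y = 0.1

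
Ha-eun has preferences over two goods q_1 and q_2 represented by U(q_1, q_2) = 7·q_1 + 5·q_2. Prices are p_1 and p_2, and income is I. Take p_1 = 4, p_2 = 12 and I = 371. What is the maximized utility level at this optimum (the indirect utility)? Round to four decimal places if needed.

Numerically: q_1* = 92.75, q_2* = 0.
Utility at the optimum: U(92.75, 0) = 649.25.

V = 649.25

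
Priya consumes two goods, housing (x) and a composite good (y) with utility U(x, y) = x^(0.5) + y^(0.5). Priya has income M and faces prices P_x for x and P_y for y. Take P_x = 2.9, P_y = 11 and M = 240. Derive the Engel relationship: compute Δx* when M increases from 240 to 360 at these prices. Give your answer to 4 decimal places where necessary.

With the ratio pinned down, the budget gives x* = M/(P_x + P_y·(y/x)) and y* = (y/x)·x*.
Numerically y/x = 0.069504, so x* = 240/(2.9 + 11·0.069504) = 65.4924.
At M' = 360: x* = 98.2387. Change: 98.2387 − 65.4924 = 32.7462.

Δx* = 32.7462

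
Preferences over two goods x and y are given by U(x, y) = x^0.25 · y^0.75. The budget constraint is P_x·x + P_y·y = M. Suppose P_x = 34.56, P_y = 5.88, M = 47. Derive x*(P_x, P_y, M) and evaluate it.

x* = 0.34

The MRS is (1/3)·y/x. Set MRS = P_x/P_y.
Rearranging, P_y·y = 3·P_x·x. Substituting into the budget gives P_x·x·(1 + 3) = M.
Demand: x*(P_x,P_y,M) = 0.25·M/P_x and y* = 0.75·M/P_y.
At P_x=34.56, P_y=5.88, M=47: x* = 0.25·47/34.56 = 0.34.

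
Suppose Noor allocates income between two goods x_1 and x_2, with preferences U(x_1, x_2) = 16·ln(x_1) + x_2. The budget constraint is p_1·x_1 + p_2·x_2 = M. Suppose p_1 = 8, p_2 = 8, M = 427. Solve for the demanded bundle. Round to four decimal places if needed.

Set MRS = p_1/p_2: (16/x_1)/1 = p_1/p_2.
So x_1*(p_1,p_2) = 16·p_2/p_1, independent of income; and x_2* = (M − 16·p_2)/p_2.
At the given prices: x_1* = 16·8/8 = 16, and x_2* = 37.375.

x_1* = 16, x_2* = 37.375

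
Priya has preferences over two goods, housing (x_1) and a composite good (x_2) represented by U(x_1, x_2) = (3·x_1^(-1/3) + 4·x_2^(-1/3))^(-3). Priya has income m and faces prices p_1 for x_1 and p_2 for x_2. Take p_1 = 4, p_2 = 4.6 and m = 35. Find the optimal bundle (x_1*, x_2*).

From the CES first-order condition, (3/4)·(x_2/x_1)^(4/3) = p_1/p_2.
Solve for the ratio: x_2/x_1 = [(4/3)·p_1/p_2]^(0.75).
With the ratio pinned down, the budget gives x_1* = m/(p_1 + p_2·(x_2/x_1)) and x_2* = (x_2/x_1)·x_1*.
Numerically x_2/x_1 = 1.117328, so x_1* = 35/(4 + 4.6·1.117328) = 3.8294 and x_2* = 1.117328·3.8294 = 4.2787.

x_1* = 3.8294, x_2* = 4.2787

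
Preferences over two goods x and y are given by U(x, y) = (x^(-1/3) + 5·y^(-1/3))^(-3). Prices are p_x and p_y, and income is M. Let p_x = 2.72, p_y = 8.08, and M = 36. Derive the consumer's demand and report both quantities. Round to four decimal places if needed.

MRS = MU_x/MU_y = (1/5)·(y/x)^(4/3). Set equal to p_x/p_y.
Solve for the ratio: y/x = [5·p_x/p_y]^(0.75).
Substitute y = (y/x)·x into the budget: x* = M/(p_x + p_y·(y/x)).
Numerically y/x = 1.477732, so x* = 36/(2.72 + 8.08·1.477732) = 2.4556 and y* = 1.477732·2.4556 = 3.6288.

x* = 2.4556, y* = 3.6288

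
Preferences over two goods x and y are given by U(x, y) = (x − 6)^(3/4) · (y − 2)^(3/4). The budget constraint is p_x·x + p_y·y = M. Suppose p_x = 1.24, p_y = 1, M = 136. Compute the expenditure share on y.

share on y = 0.48

MRS = (y−2)/(x−6). Tangency with p_x/p_y gives y−2 = (p_x/p_y)·(x−6).
After buying the subsistence bundle (6, 2), a share 0.5 of the remaining income goes to x: x* = 6 + 0.5·(M − 6p_x − 2p_y)/p_x.
Discretionary income = 136 − 6·1.24 − 2·1 = 126.56; x* = 6 + 0.5·126.56/1.24 = 57.0323; y* = 2 + 0.5·126.56/1 = 65.28.
Expenditure on y: 1·65.28 = 65.28; share = 0.48.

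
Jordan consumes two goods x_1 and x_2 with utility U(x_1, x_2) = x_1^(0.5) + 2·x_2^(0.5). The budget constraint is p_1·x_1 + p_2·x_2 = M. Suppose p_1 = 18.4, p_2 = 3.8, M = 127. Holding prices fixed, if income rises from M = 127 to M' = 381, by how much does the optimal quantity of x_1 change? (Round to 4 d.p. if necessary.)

Substitute x_2 = (x_2/x_1)·x_1 into the budget: x_1* = M/(p_1 + p_2·(x_2/x_1)).
Numerically x_2/x_1 = 93.783934, so x_1* = 127/(18.4 + 3.8·93.783934) = 0.3389.
At M' = 381: x_1* = 1.0166. Change: 1.0166 − 0.3389 = 0.6777.

Δx_1* = 0.6777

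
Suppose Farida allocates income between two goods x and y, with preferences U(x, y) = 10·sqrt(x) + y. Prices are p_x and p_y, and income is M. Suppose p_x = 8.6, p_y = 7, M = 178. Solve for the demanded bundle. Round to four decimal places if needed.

x* = 16.563, y* = 5.0797

MU_x = 5/√x, MU_y = 1. Tangency: 5/√x = p_x/p_y.
Thus x* = (5·p_y/p_x)² — independent of M — with the rest of income spent on y.
Plugging in: x* = (5·7/8.6)² = 16.563, y* = 5.0797.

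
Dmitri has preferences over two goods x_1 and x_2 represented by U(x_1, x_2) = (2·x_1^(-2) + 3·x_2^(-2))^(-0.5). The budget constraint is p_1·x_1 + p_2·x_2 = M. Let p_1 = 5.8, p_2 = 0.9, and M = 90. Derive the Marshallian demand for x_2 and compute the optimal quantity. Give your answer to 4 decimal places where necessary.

With the ratio pinned down, the budget gives x_1* = M/(p_1 + p_2·(x_2/x_1)) and x_2* = (x_2/x_1)·x_1*.
Numerically x_2/x_1 = 2.130226, so x_1* = 90/(5.8 + 0.9·2.130226) = 11.6623 and x_2* = 2.130226·11.6623 = 24.8432.

x_2* = 24.8432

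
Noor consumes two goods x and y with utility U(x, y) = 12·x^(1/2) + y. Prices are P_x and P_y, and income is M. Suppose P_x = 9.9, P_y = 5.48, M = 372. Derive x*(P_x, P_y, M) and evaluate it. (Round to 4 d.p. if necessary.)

MU_x = 6/√x, MU_y = 1. Tangency: 6/√x = P_x/P_y.
Solve: √x = 6·P_y/P_x, so x*(P_x,P_y) = (6·P_y/P_x)², and y* = (M − P_x·x*)/P_y.
Plugging in: x* = (6·5.48/9.9)² = 11.0304.

x* = 11.0304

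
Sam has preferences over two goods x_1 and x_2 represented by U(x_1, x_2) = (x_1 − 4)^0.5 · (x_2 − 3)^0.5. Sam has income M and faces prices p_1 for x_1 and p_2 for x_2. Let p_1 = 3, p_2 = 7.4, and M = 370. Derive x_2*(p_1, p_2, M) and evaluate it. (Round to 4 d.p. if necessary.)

x_2* = 25.6892

This is Cobb-Douglas in (x_1−4, x_2−3): tangency gives 0.5·p_2·(x_2−3) = 0.5·p_1·(x_1−4).
After buying the subsistence bundle (4, 3), a share 0.5 of the remaining income goes to x_1: x_1* = 4 + 0.5·(M − 4p_1 − 3p_2)/p_1.
Discretionary income = 370 − 4·3 − 3·7.4 = 335.8; x_2* = 3 + 0.5·335.8/7.4 = 25.6892.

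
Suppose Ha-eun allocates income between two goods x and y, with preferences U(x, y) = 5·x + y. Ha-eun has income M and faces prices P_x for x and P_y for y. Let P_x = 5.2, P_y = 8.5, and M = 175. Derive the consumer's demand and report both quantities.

Perfect substitutes: compare marginal utility per dollar. 5/P_x vs 1/P_y → 0.9615 vs 0.1176.
x gives more utility per dollar, so spend all income on x: x* = M/P_x, y* = 0.
Numerically: x* = 33.6538, y* = 0.

x* = 33.6538, y* = 0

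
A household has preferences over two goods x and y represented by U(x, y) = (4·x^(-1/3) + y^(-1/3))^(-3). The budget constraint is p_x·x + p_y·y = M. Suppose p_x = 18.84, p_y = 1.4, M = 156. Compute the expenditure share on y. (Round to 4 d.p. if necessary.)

From the CES first-order condition, 4·(y/x)^(4/3) = p_x/p_y.
Hence y/x = ((1/4)·p_x/p_y)^(1/(4/3)), i.e. raised to the 0.75 power.
Substitute y = (y/x)·x into the budget: x* = M/(p_x + p_y·(y/x)).
Numerically y/x = 2.484103, so x* = 156/(18.84 + 1.4·2.484103) = 6.99 and y* = 2.484103·6.99 = 17.3638.
Expenditure on y: 1.4·17.3638 = 24.3093; share = 0.1558.

share on y = 0.1558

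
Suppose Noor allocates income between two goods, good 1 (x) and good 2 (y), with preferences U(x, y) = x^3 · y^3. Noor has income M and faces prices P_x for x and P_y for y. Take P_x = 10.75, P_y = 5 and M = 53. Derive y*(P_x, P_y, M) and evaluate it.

y* = 5.3

The MRS is y/x. Set MRS = P_x/P_y.
Rearranging, P_y·y = P_x·x. Substituting into the budget gives P_x·x·(1 + 1) = M.
Demand: x*(P_x,P_y,M) = 0.5·M/P_x and y* = 0.5·M/P_y.
At P_x=10.75, P_y=5, M=53: y* = 0.5·53/5 = 5.3.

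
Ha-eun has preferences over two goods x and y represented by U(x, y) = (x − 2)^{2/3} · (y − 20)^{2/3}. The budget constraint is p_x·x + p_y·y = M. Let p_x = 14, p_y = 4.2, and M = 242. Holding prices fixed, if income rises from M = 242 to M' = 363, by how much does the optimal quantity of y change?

Substituting into the budget: x* = 2 + 0.5·(M − 2·p_x − 20·p_y)/p_x, and y* = 20 + 0.5·(…)/p_y.
Discretionary income = 242 − 2·14 − 20·4.2 = 130; y* = 20 + 0.5·130/4.2 = 35.4762.
At M' = 363: y* = 49.881. Change: 49.881 − 35.4762 = 14.4048.

Δy* = 14.4048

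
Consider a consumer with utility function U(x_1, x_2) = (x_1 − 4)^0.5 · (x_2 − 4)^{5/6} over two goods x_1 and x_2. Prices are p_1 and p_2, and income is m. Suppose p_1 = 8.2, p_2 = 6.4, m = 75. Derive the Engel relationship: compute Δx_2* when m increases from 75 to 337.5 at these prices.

Δx_2* = 25.6348

This is Cobb-Douglas in (x_1−4, x_2−4): tangency gives 0.5·p_2·(x_2−4) = 5/6·p_1·(x_1−4).
After buying the subsistence bundle (4, 4), a share 0.375 of the remaining income goes to x_1: x_1* = 4 + 0.375·(m − 4p_1 − 4p_2)/p_1.
Discretionary income = 75 − 4·8.2 − 4·6.4 = 16.6; x_2* = 4 + 0.625·16.6/6.4 = 5.6211.
At m' = 337.5: x_2* = 31.2559. Change: 31.2559 − 5.6211 = 25.6348.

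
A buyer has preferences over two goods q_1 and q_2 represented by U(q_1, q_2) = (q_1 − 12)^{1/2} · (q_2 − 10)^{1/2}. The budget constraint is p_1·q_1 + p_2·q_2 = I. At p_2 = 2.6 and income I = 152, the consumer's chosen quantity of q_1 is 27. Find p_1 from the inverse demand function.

MRS = (q_2−10)/(q_1−12). Tangency with p_1/p_2 gives q_2−10 = (p_1/p_2)·(q_1−12).
Substituting into the budget: q_1* = 12 + 0.5·(I − 12·p_1 − 10·p_2)/p_1, and q_2* = 10 + 0.5·(…)/p_2.
Set q_1* = 27 in the demand function and solve for p_1: p_1 = 3.

p_1 = 3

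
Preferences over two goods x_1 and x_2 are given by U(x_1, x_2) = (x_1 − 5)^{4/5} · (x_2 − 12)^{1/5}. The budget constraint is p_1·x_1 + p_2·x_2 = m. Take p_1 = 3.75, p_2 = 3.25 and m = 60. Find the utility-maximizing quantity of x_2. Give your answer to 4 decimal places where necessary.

x_2* = 12.1385

After buying the subsistence bundle (5, 12), a share 0.8 of the remaining income goes to x_1: x_1* = 5 + 0.8·(m − 5p_1 − 12p_2)/p_1.
Discretionary income = 60 − 5·3.75 − 12·3.25 = 2.25; x_2* = 12 + 0.2·2.25/3.25 = 12.1385.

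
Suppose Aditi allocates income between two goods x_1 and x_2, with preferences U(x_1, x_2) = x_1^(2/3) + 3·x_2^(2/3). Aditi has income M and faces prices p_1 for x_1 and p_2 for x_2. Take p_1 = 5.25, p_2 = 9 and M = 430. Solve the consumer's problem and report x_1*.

With the ratio pinned down, the budget gives x_1* = M/(p_1 + p_2·(x_2/x_1)) and x_2* = (x_2/x_1)·x_1*.
Numerically x_2/x_1 = 5.359375, so x_1* = 430/(5.25 + 9·5.359375) = 8.0397.

x_1* = 8.0397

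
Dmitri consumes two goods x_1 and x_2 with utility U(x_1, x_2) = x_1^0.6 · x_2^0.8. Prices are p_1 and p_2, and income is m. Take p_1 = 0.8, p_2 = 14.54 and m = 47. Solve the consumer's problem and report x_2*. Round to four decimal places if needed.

Demand: x_1*(p_1,p_2,m) = 3/7·m/p_1 and x_2* = 4/7·m/p_2.
At p_1=0.8, p_2=14.54, m=47: x_2* = 4/7·47/14.54 = 1.8471.

x_2* = 1.8471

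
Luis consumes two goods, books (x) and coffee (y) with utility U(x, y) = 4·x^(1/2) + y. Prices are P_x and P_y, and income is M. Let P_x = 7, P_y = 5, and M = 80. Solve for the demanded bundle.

Set MRS = P_x/P_y: 2·x^(−1/2) = P_x/P_y.
Solve: √x = 2·P_y/P_x, so x*(P_x,P_y) = (2·P_y/P_x)², and y* = (M − P_x·x*)/P_y.
Plugging in: x* = (2·5/7)² = 2.0408, y* = 13.1429.

x* = 2.0408, y* = 13.1429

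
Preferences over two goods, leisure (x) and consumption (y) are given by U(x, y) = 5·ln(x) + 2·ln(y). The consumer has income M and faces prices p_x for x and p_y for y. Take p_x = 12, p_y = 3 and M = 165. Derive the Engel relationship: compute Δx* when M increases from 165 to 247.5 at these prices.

Δx* = 4.9107

MU_x/MU_y = (5·y)/(2·x); tangency sets this equal to p_x/p_y.
So 5·p_y·y = 2·p_x·x; combined with the budget, a share 5/7 of income goes to x.
Demand: x*(p_x,p_y,M) = 5/7·M/p_x and y* = 2/7·M/p_y.
At p_x=12, p_y=3, M=165: x* = 5/7·165/12 = 9.8214.
At M' = 247.5: x* = 14.7321. Change: 14.7321 − 9.8214 = 4.9107.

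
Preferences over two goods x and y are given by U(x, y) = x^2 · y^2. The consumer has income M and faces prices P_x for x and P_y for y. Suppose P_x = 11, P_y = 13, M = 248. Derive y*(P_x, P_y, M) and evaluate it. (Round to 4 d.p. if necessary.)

y* = 9.5385

The MRS is y/x. Set MRS = P_x/P_y.
So 2·P_y·y = 2·P_x·x; combined with the budget, a share 0.5 of income goes to x.
Demand: x*(P_x,P_y,M) = 0.5·M/P_x and y* = 0.5·M/P_y.
At P_x=11, P_y=13, M=248: y* = 0.5·248/13 = 9.5385.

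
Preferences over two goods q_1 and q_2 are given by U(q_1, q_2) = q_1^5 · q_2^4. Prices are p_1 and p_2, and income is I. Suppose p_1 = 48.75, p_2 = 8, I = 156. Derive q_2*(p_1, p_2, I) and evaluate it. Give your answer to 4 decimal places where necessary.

Tangency: MRS = (5/4)·q_2/q_1 = p_1/p_2.
Rearranging, p_2·q_2 = (4/5)·p_1·q_1. Substituting into the budget gives p_1·q_1·(1 + (4/5)) = I.
Demand: q_1*(p_1,p_2,I) = 5/9·I/p_1 and q_2* = 4/9·I/p_2.
At p_1=48.75, p_2=8, I=156: q_2* = 4/9·156/8 = 8.6667.

q_2* = 8.6667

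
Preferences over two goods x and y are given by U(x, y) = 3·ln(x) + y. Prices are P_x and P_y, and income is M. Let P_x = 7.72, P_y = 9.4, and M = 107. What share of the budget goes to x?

share on x = 0.2636

At the given prices: x* = 3·9.4/7.72 = 3.6528, and y* = 8.383.
Expenditure on x: 7.72·3.6528 = 28.2; share = 0.2636.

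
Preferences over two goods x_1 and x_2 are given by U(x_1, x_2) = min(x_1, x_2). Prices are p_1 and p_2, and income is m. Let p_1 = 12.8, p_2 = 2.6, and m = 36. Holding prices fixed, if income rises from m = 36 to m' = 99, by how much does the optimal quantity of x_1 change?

Δx_1* = 4.0909

Here 12.8 + 2.6 = 15.4, giving x_1* = 2.3377.
At m' = 99: x_1* = 6.4286. Change: 6.4286 − 2.3377 = 4.0909.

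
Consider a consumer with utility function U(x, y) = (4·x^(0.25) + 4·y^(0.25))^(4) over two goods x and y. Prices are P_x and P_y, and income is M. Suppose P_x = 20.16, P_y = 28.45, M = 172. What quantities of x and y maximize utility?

Substitute y = (y/x)·x into the budget: x* = M/(P_x + P_y·(y/x)).
Numerically y/x = 0.631749, so x* = 172/(20.16 + 28.45·0.631749) = 4.5105 and y* = 0.631749·4.5105 = 2.8495.

x* = 4.5105, y* = 2.8495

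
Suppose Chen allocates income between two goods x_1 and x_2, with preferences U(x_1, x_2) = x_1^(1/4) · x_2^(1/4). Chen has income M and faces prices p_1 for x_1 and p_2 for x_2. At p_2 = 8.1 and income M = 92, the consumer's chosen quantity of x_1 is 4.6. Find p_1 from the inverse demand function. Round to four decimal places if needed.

MU_x_1/MU_x_2 = (0.25·x_2)/(0.25·x_1); tangency sets this equal to p_1/p_2.
So 0.25·p_2·x_2 = 0.25·p_1·x_1; combined with the budget, a share 0.5 of income goes to x_1.
Demand: x_1*(p_1,p_2,M) = 0.5·M/p_1 and x_2* = 0.5·M/p_2.
Set x_1* = 4.6 in the demand function and solve for p_1: p_1 = 10.

p_1 = 10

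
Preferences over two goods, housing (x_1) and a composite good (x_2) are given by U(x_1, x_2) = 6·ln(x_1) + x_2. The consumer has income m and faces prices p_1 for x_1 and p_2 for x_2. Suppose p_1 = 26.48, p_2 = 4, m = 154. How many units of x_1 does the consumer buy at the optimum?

x_1* = 0.9063

So x_1*(p_1,p_2) = 6·p_2/p_1, independent of income; and x_2* = (m − 6·p_2)/p_2.
At the given prices: x_1* = 6·4/26.48 = 0.9063.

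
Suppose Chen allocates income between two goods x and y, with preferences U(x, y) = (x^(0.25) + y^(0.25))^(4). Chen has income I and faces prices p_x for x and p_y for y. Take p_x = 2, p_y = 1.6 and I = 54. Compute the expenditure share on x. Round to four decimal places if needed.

share on x = 0.4814

MU_x ∝ x^(-0.75), MU_y ∝ y^(-0.75), so MRS = (y/x)^(0.75) = p_x/p_y.
Hence y/x = (p_x/p_y)^(1/(0.75)), i.e. raised to the 4/3 power.
With the ratio pinned down, the budget gives x* = I/(p_x + p_y·(y/x)) and y* = (y/x)·x*.
Numerically y/x = 1.346522, so x* = 54/(2 + 1.6·1.346522) = 12.9982 and y* = 1.346522·12.9982 = 17.5023.
Expenditure on x: 2·12.9982 = 25.9963; share = 0.4814.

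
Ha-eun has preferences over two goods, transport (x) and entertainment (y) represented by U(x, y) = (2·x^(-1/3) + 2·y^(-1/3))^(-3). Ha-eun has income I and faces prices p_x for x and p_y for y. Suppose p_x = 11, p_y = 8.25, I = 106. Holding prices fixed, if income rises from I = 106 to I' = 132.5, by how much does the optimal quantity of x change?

Δx* = 1.2478

MU_x ∝ 2·x^(-4/3), MU_y ∝ 2·y^(-4/3), so MRS = (y/x)^(4/3) = p_x/p_y.
Solve for the ratio: y/x = [p_x/p_y]^(0.75).
With the ratio pinned down, the budget gives x* = I/(p_x + p_y·(y/x)) and y* = (y/x)·x*.
Numerically y/x = 1.240806, so x* = 106/(11 + 8.25·1.240806) = 4.9914.
At I' = 132.5: x* = 6.2392. Change: 6.2392 − 4.9914 = 1.2478.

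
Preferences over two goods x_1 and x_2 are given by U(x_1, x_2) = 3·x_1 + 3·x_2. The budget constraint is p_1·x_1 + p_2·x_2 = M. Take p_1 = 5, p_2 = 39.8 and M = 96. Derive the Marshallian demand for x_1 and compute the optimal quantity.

Linear utility — the consumer picks whichever good has higher MU/price: 3/5 = 0.6 vs 3/39.8 = 0.0754.
x_1 gives more utility per dollar, so spend all income on x_1: x_1* = M/p_1, x_2* = 0.
Numerically: x_1* = 19.2, x_2* = 0.

x_1* = 19.2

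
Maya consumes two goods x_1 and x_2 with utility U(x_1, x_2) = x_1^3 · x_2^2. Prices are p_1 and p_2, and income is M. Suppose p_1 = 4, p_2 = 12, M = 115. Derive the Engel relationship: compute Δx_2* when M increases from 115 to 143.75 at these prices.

Δx_2* = 0.9583

MU_x_1/MU_x_2 = (3·x_2)/(2·x_1); tangency sets this equal to p_1/p_2.
Rearranging, p_2·x_2 = (2/3)·p_1·x_1. Substituting into the budget gives p_1·x_1·(1 + (2/3)) = M.
Demand: x_1*(p_1,p_2,M) = 0.6·M/p_1 and x_2* = 0.4·M/p_2.
At p_1=4, p_2=12, M=115: x_2* = 0.4·115/12 = 3.8333.
At M' = 143.75: x_2* = 4.7917. Change: 4.7917 − 3.8333 = 0.9583.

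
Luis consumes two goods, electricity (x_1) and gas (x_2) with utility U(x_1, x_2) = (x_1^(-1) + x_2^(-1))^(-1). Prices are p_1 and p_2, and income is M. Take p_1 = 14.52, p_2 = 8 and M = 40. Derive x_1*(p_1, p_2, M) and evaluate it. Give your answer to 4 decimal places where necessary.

With the ratio pinned down, the budget gives x_1* = M/(p_1 + p_2·(x_2/x_1)) and x_2* = (x_2/x_1)·x_1*.
Numerically x_2/x_1 = 1.347219, so x_1* = 40/(14.52 + 8·1.347219) = 1.5812.

x_1* = 1.5812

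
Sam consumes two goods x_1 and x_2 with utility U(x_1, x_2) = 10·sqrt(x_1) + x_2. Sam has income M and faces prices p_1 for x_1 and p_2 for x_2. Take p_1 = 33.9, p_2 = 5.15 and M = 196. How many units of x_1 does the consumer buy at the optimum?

Plugging in: x_1* = (5·5.15/33.9)² = 0.577.

x_1* = 0.577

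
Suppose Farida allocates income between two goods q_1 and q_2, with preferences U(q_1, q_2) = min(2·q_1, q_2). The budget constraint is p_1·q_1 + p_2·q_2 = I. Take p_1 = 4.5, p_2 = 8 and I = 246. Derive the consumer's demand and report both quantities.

q_1* = 12, q_2* = 24

With perfect complements, no substitution: consume in ratio q_1:q_2 = 1:2.
Budget: p_1·q_1 + p_2·2·q_1 = I, so (p_1 + 2·p_2)·q_1 = I.
Demand: q_1*(p_1,p_2,I) = I/(p_1 + 2·p_2), q_2* = 2·I/(p_1 + 2·p_2).
Here 4.5 + 2·8 = 20.5, giving q_1* = 12 and q_2* = 24.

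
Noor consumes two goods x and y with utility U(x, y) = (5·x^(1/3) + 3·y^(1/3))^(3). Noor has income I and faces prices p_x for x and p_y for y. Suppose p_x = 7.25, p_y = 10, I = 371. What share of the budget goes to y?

share on y = 0.2835

Numerically y/x = 0.286902, so x* = 371/(7.25 + 10·0.286902) = 36.6636 and y* = 0.286902·36.6636 = 10.5189.
Expenditure on y: 10·10.5189 = 105.1887; share = 0.2835.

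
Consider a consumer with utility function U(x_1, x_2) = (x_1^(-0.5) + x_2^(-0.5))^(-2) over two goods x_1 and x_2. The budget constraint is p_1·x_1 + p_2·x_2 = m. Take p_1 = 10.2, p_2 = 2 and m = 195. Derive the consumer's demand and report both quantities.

From the CES first-order condition, (x_2/x_1)^(1.5) = p_1/p_2.
Solve for the ratio: x_2/x_1 = [p_1/p_2]^(2/3).
Substitute x_2 = (x_2/x_1)·x_1 into the budget: x_1* = m/(p_1 + p_2·(x_2/x_1)).
Numerically x_2/x_1 = 2.962876, so x_1* = 195/(10.2 + 2·2.962876) = 12.0925 and x_2* = 2.962876·12.0925 = 35.8285.

x_1* = 12.0925, x_2* = 35.8285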